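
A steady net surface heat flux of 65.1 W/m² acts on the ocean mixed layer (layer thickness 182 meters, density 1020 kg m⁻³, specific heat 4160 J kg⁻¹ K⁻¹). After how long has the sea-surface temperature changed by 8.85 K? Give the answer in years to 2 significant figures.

3.3 years

Areal heat capacity C = ρ c_p D = 1020 × 4160 × 182 = 7.72×10^8 J m⁻² K⁻¹.
Time required: Δt = C ΔT / F = 7.72×10^8 × 8.85 / 65.1 = 1.05×10^8 s.
In years: 1.05×10^8 s / (3.156×10^7 s/year) = 3.33 years.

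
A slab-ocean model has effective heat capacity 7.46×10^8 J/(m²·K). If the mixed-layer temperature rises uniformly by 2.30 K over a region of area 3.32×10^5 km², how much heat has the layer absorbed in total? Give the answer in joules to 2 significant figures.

5.7×10^20 J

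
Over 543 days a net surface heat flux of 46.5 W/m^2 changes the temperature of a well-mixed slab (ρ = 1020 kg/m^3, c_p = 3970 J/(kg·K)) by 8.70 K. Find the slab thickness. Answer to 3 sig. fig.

61.9 m

Heat input Q = F Δt = 46.5 × 4.69×10^7 s = 2.18×10^9 J/m².
Required areal heat capacity C = Q / ΔT = 2.51×10^8 J/(m²·K).
Depth D = C / (ρ c_p) = 2.51×10^8 / (1020 × 3970) = 61.9 m.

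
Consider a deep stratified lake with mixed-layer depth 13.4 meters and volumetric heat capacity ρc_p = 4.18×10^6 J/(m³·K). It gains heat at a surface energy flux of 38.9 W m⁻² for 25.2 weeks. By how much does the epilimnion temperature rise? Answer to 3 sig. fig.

10.6 K

Areal heat capacity C = ρc_p × D = 4.18×10^6 × 13.4 = 5.60×10^7 J m⁻² K⁻¹.
Net heat input Q = F Δt = 38.9 × (25.2 weeks × 6.048×10^5 s/week) = 5.93×10^8 J/m².
ΔT = Q / C = 5.93×10^8 / 5.60×10^7 = 10.6 K.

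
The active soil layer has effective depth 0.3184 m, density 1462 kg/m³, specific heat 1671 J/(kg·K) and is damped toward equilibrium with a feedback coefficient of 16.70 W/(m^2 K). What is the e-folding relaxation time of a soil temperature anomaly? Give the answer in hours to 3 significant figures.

12.9 hours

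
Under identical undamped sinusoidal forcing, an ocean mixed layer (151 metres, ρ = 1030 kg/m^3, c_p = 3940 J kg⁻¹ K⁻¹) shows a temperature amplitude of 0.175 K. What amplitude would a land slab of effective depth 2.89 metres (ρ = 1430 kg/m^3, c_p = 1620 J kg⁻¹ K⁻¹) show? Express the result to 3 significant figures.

C_ocean = 6.13×10^8 J/(m²·K); C_land = 6.69×10^6 J/(m²·K).
A ∝ 1/C ⇒ A_land = A_ocean × C_ocean/C_land = 0.175 × 91.5 = 16.0 K.

16.0 K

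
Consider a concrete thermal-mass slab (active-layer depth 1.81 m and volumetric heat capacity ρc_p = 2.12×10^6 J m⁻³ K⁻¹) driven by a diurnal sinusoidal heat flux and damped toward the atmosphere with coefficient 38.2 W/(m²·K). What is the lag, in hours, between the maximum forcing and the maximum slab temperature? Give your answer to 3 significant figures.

Areal heat capacity C = ρc_p × D = 2.12×10^6 × 1.81 = 3.84×10^6 J m⁻² K⁻¹.
ω = 2π / 86400 s = 7.27×10^-5 s⁻¹.
Phase lag φ = arctan(Cω/λ) = arctan(279/38.2) = 1.43 rad.
Time lag = φ / ω = 1.43 / 7.27×10^-5 = 19700 s = 5.48 hours.

5.48 hours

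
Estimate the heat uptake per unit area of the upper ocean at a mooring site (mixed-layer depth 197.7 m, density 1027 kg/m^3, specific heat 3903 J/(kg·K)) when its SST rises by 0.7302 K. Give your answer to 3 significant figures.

Areal heat capacity C = ρ c_p D = 1027 × 3903 × 197.7 = 7.92×10^8 J/(m^2 K).
ΔQ = C ΔT = 7.92×10^8 × 0.7302 = 5.79×10^8 J/m².

5.79×10^8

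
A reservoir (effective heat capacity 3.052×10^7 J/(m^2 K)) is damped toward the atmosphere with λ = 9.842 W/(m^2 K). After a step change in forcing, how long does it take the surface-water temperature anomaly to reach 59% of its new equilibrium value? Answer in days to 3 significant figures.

Areal heat capacity C = 3.052×10^7 J/(m^2 K) (given).
τ = C / λ = 3.05×10^7 / 9.842 = 3.10×10^6 s.
Fraction reached: 1 − e^(−t/τ) = 0.59 ⇒ t = −τ ln(1 − 0.59) = τ × 0.892.
t = 2.76×10^6 s = 32.0 days.

32.0 days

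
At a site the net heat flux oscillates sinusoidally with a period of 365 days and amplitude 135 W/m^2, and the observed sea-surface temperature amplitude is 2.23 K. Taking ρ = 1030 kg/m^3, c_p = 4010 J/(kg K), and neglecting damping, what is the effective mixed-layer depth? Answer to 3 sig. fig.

ω = 2π / 3.15×10^7 s = 1.99×10^-7 s⁻¹.
Required C = F₀ / (A ω) = 135 / (2.23 × 1.99×10^-7) = 3.04×10^8 J/(m²·K).
D = C / (ρ c_p) = 3.04×10^8 / (1030 × 4010) = 73.6 m.

73.6 m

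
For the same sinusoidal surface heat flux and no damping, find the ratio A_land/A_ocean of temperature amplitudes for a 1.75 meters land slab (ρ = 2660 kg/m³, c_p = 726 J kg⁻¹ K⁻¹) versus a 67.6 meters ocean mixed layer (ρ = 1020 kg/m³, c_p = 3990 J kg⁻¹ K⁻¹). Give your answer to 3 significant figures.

81.4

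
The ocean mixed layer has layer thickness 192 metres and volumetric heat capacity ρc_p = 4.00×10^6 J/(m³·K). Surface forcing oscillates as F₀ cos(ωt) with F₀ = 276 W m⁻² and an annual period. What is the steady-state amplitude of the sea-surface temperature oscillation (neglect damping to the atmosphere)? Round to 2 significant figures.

1.8 K

Areal heat capacity C = ρc_p × D = 4.00×10^6 × 192 = 7.68×10^8 J/(m^2 K).
Angular frequency ω = 2π / T = 2π / 3.15×10^7 s = 1.99×10^-7 s⁻¹.
Cω = 7.68×10^8 × 1.99×10^-7 = 153 W/(m²·K).
Amplitude A = F₀ / (Cω) = 276 / 153 = 1.80 K.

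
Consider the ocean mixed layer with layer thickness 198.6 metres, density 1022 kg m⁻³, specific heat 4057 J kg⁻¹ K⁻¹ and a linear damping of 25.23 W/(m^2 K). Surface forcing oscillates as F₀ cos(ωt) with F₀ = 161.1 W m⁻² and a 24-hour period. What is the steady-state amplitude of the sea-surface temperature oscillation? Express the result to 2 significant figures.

0.0027 K

Areal heat capacity C = ρ c_p D = 1022 × 4057 × 198.6 = 8.23×10^8 J/(m²·K).
Angular frequency ω = 2π / T = 2π / 86400 s = 7.27×10^-5 s⁻¹.
√((Cω)² + λ²) = √((59900)² + 25.23²) = 59900 W/(m²·K).
Amplitude A = F₀ / √((Cω)²+λ²) = 161.1 / 59900 = 0.00269 K.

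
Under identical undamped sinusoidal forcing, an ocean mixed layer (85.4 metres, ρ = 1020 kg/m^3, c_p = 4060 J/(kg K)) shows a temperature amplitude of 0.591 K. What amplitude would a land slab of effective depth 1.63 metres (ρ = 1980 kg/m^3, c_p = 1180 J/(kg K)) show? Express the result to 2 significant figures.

55 K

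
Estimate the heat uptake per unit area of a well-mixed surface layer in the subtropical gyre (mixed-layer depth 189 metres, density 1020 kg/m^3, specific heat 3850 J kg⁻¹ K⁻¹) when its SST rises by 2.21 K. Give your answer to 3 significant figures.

Areal heat capacity C = ρ c_p D = 1020 × 3850 × 189 = 7.42×10^8 J/(m²·K).
ΔQ = C ΔT = 7.42×10^8 × 2.21 = 1.64×10^9 J/m².

1.64×10^9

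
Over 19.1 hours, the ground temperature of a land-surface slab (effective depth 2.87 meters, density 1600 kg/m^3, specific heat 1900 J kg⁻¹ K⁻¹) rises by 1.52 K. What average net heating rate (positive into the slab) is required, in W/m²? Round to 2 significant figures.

Areal heat capacity C = ρ c_p D = 1600 × 1900 × 2.87 = 8.72×10^6 J/(m²·K).
Required heat per unit area: Q = C ΔT = 8.72×10^6 × 1.52 = 1.33×10^7 J/m².
Flux F = Q / Δt = 1.33×10^7 / 68800 s = 193 W/m².

190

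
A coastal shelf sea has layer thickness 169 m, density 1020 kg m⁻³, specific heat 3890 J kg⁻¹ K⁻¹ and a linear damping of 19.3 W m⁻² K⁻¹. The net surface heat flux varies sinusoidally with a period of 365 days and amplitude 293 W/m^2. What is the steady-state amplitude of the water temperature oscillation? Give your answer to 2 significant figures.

2.2 K

Areal heat capacity C = ρ c_p D = 1020 × 3890 × 169 = 6.71×10^8 J/(m²·K).
Angular frequency ω = 2π / T = 2π / 3.15×10^7 s = 1.99×10^-7 s⁻¹.
√((Cω)² + λ²) = √((134)² + 19.3²) = 135 W/(m²·K).
Amplitude A = F₀ / √((Cω)²+λ²) = 293 / 135 = 2.17 K.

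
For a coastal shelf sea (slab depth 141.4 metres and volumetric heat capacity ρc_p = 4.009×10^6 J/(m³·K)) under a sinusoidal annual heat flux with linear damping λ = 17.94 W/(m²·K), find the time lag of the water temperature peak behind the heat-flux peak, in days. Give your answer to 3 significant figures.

Areal heat capacity C = ρc_p × D = 4.009×10^6 × 141.4 = 5.67×10^8 J/(m²·K).
ω = 2π / 3.15×10^7 s = 1.99×10^-7 s⁻¹.
Phase lag φ = arctan(Cω/λ) = arctan(113/17.94) = 1.41 rad.
Time lag = φ / ω = 1.41 / 1.99×10^-7 = 7.09×10^6 s = 82.1 days.

82.1 days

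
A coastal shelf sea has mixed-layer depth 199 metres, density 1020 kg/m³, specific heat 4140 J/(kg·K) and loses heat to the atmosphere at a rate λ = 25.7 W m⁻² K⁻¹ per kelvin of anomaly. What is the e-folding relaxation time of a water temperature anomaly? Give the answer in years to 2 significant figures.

Areal heat capacity C = ρ c_p D = 1020 × 4140 × 199 = 8.40×10^8 J m⁻² K⁻¹.
Relaxation time τ = C / λ = 8.40×10^8 / 25.7 = 3.27×10^7 s.
In years: 3.27×10^7 s / (3.156×10^7 s/year) = 1.04 years.

1.0 years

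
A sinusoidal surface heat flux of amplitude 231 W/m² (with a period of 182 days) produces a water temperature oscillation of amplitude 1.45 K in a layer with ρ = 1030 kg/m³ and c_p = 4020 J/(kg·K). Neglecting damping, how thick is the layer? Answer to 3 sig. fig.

96.3 m

ω = 2π / 1.57×10^7 s = 4.00×10^-7 s⁻¹.
Required C = F₀ / (A ω) = 231 / (1.45 × 4.00×10^-7) = 3.99×10^8 J/(m²·K).
D = C / (ρ c_p) = 3.99×10^8 / (1030 × 4020) = 96.3 m.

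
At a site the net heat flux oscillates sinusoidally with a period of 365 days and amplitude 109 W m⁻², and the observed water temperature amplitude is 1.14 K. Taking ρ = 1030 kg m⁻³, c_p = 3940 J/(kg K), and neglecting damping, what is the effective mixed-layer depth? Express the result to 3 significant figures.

118 m

ω = 2π / 3.15×10^7 s = 1.99×10^-7 s⁻¹.
Required C = F₀ / (A ω) = 109 / (1.14 × 1.99×10^-7) = 4.80×10^8 J/(m²·K).
D = C / (ρ c_p) = 4.80×10^8 / (1030 × 3940) = 118 m.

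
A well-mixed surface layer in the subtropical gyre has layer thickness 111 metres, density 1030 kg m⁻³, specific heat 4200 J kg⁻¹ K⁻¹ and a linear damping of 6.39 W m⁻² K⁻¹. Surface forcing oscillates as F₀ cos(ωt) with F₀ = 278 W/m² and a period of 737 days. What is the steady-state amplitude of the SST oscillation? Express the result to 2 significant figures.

Areal heat capacity C = ρ c_p D = 1030 × 4200 × 111 = 4.80×10^8 J/(m^2 K).
Angular frequency ω = 2π / T = 2π / 6.37×10^7 s = 9.87×10^-8 s⁻¹.
√((Cω)² + λ²) = √((47.4)² + 6.39²) = 47.8 W/(m²·K).
Amplitude A = F₀ / √((Cω)²+λ²) = 278 / 47.8 = 5.81 K.

5.8 K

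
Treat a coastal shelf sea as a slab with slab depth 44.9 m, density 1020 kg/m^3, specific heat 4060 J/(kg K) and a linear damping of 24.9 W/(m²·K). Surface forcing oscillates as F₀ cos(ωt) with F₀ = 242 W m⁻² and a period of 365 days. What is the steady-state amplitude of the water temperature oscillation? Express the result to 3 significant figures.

5.42 K

Areal heat capacity C = ρ c_p D = 1020 × 4060 × 44.9 = 1.86×10^8 J/(m²·K).
Angular frequency ω = 2π / T = 2π / 3.15×10^7 s = 1.99×10^-7 s⁻¹.
√((Cω)² + λ²) = √((37.0)² + 24.9²) = 44.6 W/(m²·K).
Amplitude A = F₀ / √((Cω)²+λ²) = 242 / 44.6 = 5.42 K.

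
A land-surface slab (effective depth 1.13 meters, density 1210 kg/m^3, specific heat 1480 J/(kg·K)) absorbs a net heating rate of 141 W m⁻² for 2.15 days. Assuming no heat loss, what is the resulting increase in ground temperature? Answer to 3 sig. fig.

Areal heat capacity C = ρ c_p D = 1210 × 1480 × 1.13 = 2.02×10^6 J/(m^2 K).
Net heat input Q = F Δt = 141 × (2.15 days × 86400 s/day) = 2.62×10^7 J/m².
ΔT = Q / C = 2.62×10^7 / 2.02×10^6 = 12.9 K.

12.9 K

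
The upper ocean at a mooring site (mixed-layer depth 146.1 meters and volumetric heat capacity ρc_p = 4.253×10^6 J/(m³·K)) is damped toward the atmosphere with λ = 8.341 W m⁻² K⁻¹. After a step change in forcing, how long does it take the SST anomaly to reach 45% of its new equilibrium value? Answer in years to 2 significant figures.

Areal heat capacity C = ρc_p × D = 4.253×10^6 × 146.1 = 6.21×10^8 J m⁻² K⁻¹.
τ = C / λ = 6.21×10^8 / 8.341 = 7.45×10^7 s.
Fraction reached: 1 − e^(−t/τ) = 0.45 ⇒ t = −τ ln(1 − 0.45) = τ × 0.598.
t = 4.45×10^7 s = 1.41 years.

1.4 years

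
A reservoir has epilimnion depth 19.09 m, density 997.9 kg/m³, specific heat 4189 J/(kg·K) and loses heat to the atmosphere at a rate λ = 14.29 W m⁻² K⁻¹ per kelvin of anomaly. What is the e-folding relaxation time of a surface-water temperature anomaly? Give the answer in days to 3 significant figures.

Areal heat capacity C = ρ c_p D = 997.9 × 4189 × 19.09 = 7.98×10^7 J/(m²·K).
Relaxation time τ = C / λ = 7.98×10^7 / 14.29 = 5.58×10^6 s.
In days: 5.58×10^6 s / (86400 s/day) = 64.6 days.

64.6 days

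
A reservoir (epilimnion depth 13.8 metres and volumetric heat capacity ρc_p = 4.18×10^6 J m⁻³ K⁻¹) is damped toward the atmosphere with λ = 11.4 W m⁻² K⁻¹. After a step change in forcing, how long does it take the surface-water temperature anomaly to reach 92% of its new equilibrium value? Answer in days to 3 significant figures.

Areal heat capacity C = ρc_p × D = 4.18×10^6 × 13.8 = 5.77×10^7 J/(m^2 K).
τ = C / λ = 5.77×10^7 / 11.4 = 5.06×10^6 s.
Fraction reached: 1 − e^(−t/τ) = 0.92 ⇒ t = −τ ln(1 − 0.92) = τ × 2.53.
t = 1.28×10^7 s = 148 days.

148 days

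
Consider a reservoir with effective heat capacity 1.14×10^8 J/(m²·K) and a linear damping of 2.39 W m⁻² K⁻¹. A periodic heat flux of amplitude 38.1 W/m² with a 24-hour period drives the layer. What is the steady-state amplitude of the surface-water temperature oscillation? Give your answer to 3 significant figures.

0.00460 K

Areal heat capacity C = 1.14×10^8 J/(m²·K) (given).
Angular frequency ω = 2π / T = 2π / 86400 s = 7.27×10^-5 s⁻¹.
√((Cω)² + λ²) = √((8290)² + 2.39²) = 8290 W/(m²·K).
Amplitude A = F₀ / √((Cω)²+λ²) = 38.1 / 8290 = 0.00460 K.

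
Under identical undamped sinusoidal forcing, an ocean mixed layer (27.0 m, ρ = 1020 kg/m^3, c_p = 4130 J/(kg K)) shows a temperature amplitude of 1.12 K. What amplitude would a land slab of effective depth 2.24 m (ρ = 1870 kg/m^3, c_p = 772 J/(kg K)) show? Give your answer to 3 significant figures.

C_ocean = 1.14×10^8 J/(m²·K); C_land = 3.23×10^6 J/(m²·K).
A ∝ 1/C ⇒ A_land = A_ocean × C_ocean/C_land = 1.12 × 35.2 = 39.4 K.

39.4 K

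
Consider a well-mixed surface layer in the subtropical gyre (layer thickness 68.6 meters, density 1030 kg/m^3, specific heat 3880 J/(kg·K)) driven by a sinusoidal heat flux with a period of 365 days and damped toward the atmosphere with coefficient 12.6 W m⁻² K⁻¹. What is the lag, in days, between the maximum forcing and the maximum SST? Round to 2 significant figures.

Areal heat capacity C = ρ c_p D = 1030 × 3880 × 68.6 = 2.74×10^8 J/(m^2 K).
ω = 2π / 3.15×10^7 s = 1.99×10^-7 s⁻¹.
Phase lag φ = arctan(Cω/λ) = arctan(54.6/12.6) = 1.34 rad.
Time lag = φ / ω = 1.34 / 1.99×10^-7 = 6.75×10^6 s = 78.1 days.

78 days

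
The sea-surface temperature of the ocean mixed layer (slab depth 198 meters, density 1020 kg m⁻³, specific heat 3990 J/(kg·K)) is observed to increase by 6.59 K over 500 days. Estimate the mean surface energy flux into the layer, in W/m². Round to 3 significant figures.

Areal heat capacity C = ρ c_p D = 1020 × 3990 × 198 = 8.06×10^8 J/(m²·K).
Required heat per unit area: Q = C ΔT = 8.06×10^8 × 6.59 = 5.31×10^9 J/m².
Flux F = Q / Δt = 5.31×10^9 / 4.32×10^7 s = 123 W/m².

123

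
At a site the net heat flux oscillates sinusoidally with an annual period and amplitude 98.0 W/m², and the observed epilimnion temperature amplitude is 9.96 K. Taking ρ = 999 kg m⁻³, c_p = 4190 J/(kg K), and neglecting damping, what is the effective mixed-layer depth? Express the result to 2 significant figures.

12 m

ω = 2π / 3.15×10^7 s = 1.99×10^-7 s⁻¹.
Required C = F₀ / (A ω) = 98.0 / (9.96 × 1.99×10^-7) = 4.94×10^7 J/(m²·K).
D = C / (ρ c_p) = 4.94×10^7 / (999 × 4190) = 11.8 m.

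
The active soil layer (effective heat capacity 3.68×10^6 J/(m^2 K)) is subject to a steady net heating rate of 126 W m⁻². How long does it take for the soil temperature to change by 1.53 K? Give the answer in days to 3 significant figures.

Areal heat capacity C = 3.68×10^6 J/(m^2 K) (given).
Time required: Δt = C ΔT / F = 3.68×10^6 × 1.53 / 126 = 44700 s.
In days: 44700 s / (86400 s/day) = 0.517 days.

0.517 days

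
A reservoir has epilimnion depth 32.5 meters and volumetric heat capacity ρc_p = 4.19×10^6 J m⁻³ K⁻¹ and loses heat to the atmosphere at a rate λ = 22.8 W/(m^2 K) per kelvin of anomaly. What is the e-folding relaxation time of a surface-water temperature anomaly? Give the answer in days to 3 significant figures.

69.1 days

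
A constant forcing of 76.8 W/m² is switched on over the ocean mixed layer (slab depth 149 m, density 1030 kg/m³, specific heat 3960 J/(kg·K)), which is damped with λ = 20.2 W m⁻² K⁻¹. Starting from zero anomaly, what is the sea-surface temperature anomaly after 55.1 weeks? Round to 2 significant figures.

2.5 K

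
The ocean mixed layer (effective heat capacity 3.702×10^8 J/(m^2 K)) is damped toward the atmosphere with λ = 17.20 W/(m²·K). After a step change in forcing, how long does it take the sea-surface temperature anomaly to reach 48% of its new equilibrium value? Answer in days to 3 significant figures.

163 days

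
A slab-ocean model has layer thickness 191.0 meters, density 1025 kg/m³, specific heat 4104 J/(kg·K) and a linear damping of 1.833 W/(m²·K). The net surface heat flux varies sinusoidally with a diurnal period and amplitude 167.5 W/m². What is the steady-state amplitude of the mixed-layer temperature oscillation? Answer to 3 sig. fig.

0.00287 K

Areal heat capacity C = ρ c_p D = 1025 × 4104 × 191.0 = 8.03×10^8 J/(m²·K).
Angular frequency ω = 2π / T = 2π / 86400 s = 7.27×10^-5 s⁻¹.
√((Cω)² + λ²) = √((58400)² + 1.833²) = 58400 W/(m²·K).
Amplitude A = F₀ / √((Cω)²+λ²) = 167.5 / 58400 = 0.00287 K.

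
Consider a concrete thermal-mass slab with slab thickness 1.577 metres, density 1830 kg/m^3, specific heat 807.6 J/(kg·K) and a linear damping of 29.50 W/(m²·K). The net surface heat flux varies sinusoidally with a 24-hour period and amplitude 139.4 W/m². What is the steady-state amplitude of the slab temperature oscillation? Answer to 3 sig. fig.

Areal heat capacity C = ρ c_p D = 1830 × 807.6 × 1.577 = 2.33×10^6 J/(m^2 K).
Angular frequency ω = 2π / T = 2π / 86400 s = 7.27×10^-5 s⁻¹.
√((Cω)² + λ²) = √((169)² + 29.50²) = 172 W/(m²·K).
Amplitude A = F₀ / √((Cω)²+λ²) = 139.4 / 172 = 0.810 K.

0.810 K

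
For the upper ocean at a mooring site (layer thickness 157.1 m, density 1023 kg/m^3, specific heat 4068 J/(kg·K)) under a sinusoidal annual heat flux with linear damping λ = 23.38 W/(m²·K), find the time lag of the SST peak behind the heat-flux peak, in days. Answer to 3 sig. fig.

Areal heat capacity C = ρ c_p D = 1023 × 4068 × 157.1 = 6.54×10^8 J/(m^2 K).
ω = 2π / 3.15×10^7 s = 1.99×10^-7 s⁻¹.
Phase lag φ = arctan(Cω/λ) = arctan(130/23.38) = 1.39 rad.
Time lag = φ / ω = 1.39 / 1.99×10^-7 = 6.99×10^6 s = 80.9 days.

80.9 days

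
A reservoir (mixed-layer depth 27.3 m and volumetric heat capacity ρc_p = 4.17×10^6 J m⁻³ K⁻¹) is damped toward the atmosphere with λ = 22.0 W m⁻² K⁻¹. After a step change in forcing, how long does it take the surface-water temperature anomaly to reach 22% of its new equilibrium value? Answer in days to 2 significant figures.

15 days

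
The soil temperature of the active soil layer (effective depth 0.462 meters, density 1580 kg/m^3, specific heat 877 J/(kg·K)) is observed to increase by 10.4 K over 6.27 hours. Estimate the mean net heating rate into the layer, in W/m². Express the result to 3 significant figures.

Areal heat capacity C = ρ c_p D = 1580 × 877 × 0.462 = 6.40×10^5 J m⁻² K⁻¹.
Required heat per unit area: Q = C ΔT = 6.40×10^5 × 10.4 = 6.66×10^6 J/m².
Flux F = Q / Δt = 6.66×10^6 / 22600 s = 295 W/m².

295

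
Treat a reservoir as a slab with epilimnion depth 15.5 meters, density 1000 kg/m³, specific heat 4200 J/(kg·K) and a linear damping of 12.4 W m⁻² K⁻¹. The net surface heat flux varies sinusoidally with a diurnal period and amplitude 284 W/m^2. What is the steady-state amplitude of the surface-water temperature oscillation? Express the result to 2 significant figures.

0.060 K

Areal heat capacity C = ρ c_p D = 1000 × 4200 × 15.5 = 6.51×10^7 J m⁻² K⁻¹.
Angular frequency ω = 2π / T = 2π / 86400 s = 7.27×10^-5 s⁻¹.
√((Cω)² + λ²) = √((4730)² + 12.4²) = 4730 W/(m²·K).
Amplitude A = F₀ / √((Cω)²+λ²) = 284 / 4730 = 0.0600 K.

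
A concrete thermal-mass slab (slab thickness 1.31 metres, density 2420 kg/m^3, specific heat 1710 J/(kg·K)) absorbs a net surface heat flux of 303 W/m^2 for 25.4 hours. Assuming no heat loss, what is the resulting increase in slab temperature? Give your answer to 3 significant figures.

5.11 K

Areal heat capacity C = ρ c_p D = 2420 × 1710 × 1.31 = 5.42×10^6 J/(m^2 K).
Net heat input Q = F Δt = 303 × (25.4 hours × 3600 s/hour) = 2.77×10^7 J/m².
ΔT = Q / C = 2.77×10^7 / 5.42×10^6 = 5.11 K.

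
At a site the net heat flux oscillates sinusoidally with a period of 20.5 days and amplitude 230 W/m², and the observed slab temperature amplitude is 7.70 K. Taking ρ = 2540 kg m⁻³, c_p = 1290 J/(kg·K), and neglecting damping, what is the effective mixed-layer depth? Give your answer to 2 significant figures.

2.6 m

ω = 2π / 1.77×10^6 s = 3.55×10^-6 s⁻¹.
Required C = F₀ / (A ω) = 230 / (7.70 × 3.55×10^-6) = 8.42×10^6 J/(m²·K).
D = C / (ρ c_p) = 8.42×10^6 / (2540 × 1290) = 2.57 m.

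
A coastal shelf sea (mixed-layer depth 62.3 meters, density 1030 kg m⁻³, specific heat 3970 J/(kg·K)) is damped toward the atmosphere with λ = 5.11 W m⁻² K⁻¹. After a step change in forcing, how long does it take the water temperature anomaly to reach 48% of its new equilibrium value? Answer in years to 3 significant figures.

1.03 years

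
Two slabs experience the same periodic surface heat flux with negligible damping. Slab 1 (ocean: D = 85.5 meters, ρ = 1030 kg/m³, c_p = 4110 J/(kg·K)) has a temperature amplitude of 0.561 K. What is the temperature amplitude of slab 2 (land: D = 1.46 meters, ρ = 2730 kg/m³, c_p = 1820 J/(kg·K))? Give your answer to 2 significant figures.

C_ocean = 3.62×10^8 J/(m²·K); C_land = 7.25×10^6 J/(m²·K).
A ∝ 1/C ⇒ A_land = A_ocean × C_ocean/C_land = 0.561 × 49.9 = 28.0 K.

28 K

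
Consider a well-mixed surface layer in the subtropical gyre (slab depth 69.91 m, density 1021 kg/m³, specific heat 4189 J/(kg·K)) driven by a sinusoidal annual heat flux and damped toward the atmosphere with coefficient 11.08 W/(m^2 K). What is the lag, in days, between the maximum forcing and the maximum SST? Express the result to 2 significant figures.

Areal heat capacity C = ρ c_p D = 1021 × 4189 × 69.91 = 2.99×10^8 J m⁻² K⁻¹.
ω = 2π / 3.15×10^7 s = 1.99×10^-7 s⁻¹.
Phase lag φ = arctan(Cω/λ) = arctan(59.6/11.08) = 1.39 rad.
Time lag = φ / ω = 1.39 / 1.99×10^-7 = 6.96×10^6 s = 80.6 days.

81 days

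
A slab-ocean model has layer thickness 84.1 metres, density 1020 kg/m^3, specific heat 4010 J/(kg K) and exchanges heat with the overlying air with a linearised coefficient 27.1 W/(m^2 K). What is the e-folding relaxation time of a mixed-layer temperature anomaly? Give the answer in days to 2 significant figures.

Areal heat capacity C = ρ c_p D = 1020 × 4010 × 84.1 = 3.44×10^8 J/(m^2 K).
Relaxation time τ = C / λ = 3.44×10^8 / 27.1 = 1.27×10^7 s.
In days: 1.27×10^7 s / (86400 s/day) = 147 days.

150 days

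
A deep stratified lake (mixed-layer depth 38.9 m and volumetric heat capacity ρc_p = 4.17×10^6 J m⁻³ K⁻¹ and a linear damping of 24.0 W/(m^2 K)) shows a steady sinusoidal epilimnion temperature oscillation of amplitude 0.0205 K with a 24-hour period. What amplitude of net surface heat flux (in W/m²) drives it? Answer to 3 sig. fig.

Areal heat capacity C = ρc_p × D = 4.17×10^6 × 38.9 = 1.62×10^8 J/(m²·K).
ω = 2π / 86400 s = 7.27×10^-5 s⁻¹.
√((Cω)² + λ²) = √((11800)² + 24.0²) = 11800 W/(m²·K).
F₀ = A × √((Cω)²+λ²) = 0.0205 × 11800 = 242 W/m².

242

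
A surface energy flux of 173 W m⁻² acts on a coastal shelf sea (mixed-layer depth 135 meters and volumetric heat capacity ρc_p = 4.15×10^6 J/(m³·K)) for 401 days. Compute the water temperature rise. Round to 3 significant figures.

Areal heat capacity C = ρc_p × D = 4.15×10^6 × 135 = 5.60×10^8 J m⁻² K⁻¹.
Net heat input Q = F Δt = 173 × (401 days × 86400 s/day) = 5.99×10^9 J/m².
ΔT = Q / C = 5.99×10^9 / 5.60×10^8 = 10.7 K.

10.7 K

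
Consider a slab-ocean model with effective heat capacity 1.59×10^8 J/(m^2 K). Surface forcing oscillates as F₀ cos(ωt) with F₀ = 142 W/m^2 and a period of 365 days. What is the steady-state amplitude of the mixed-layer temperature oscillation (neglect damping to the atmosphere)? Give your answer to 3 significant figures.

4.48 K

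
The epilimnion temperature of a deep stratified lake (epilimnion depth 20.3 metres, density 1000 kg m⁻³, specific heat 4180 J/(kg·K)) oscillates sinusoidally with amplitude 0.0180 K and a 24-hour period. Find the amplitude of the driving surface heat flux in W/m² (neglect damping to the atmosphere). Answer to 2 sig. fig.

110

Areal heat capacity C = ρ c_p D = 1000 × 4180 × 20.3 = 8.49×10^7 J/(m^2 K).
ω = 2π / 86400 s = 7.27×10^-5 s⁻¹.
Cω = 8.49×10^7 × 7.27×10^-5 = 6170 W/(m²·K).
F₀ = A × Cω = 0.0180 × 6170 = 111 W/m².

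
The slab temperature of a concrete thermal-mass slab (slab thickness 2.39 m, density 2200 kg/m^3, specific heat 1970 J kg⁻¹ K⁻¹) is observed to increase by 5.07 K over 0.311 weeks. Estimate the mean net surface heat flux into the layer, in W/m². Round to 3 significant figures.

279

Areal heat capacity C = ρ c_p D = 2200 × 1970 × 2.39 = 1.04×10^7 J/(m²·K).
Required heat per unit area: Q = C ΔT = 1.04×10^7 × 5.07 = 5.25×10^7 J/m².
Flux F = Q / Δt = 5.25×10^7 / 1.88×10^5 s = 279 W/m².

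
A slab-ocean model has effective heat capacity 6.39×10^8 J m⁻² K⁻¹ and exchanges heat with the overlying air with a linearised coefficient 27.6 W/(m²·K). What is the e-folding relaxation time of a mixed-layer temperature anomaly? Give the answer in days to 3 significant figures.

Areal heat capacity C = 6.39×10^8 J m⁻² K⁻¹ (given).
Relaxation time τ = C / λ = 6.39×10^8 / 27.6 = 2.32×10^7 s.
In days: 2.32×10^7 s / (86400 s/day) = 268 days.

268 days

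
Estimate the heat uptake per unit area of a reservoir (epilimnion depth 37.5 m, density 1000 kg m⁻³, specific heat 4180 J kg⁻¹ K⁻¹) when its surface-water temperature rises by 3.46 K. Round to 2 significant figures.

5.4×10^8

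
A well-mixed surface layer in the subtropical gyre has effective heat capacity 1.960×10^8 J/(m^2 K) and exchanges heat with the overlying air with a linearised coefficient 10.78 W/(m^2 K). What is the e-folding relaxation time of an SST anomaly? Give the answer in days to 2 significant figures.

210 days

Areal heat capacity C = 1.960×10^8 J/(m^2 K) (given).
Relaxation time τ = C / λ = 1.96×10^8 / 10.78 = 1.82×10^7 s.
In days: 1.82×10^7 s / (86400 s/day) = 210 days.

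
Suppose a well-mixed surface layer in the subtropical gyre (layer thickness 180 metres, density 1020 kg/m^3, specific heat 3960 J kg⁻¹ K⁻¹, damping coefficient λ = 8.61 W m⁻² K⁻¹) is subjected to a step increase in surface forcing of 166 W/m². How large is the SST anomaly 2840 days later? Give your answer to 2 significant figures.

18 K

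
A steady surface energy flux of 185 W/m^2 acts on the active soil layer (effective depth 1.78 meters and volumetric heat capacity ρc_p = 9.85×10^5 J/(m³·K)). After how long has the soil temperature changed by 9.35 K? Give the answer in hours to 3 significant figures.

Areal heat capacity C = ρc_p × D = 9.85×10^5 × 1.78 = 1.75×10^6 J m⁻² K⁻¹.
Time required: Δt = C ΔT / F = 1.75×10^6 × 9.35 / 185 = 88600 s.
In hours: 88600 s / (3600 s/hour) = 24.6 hours.

24.6 hours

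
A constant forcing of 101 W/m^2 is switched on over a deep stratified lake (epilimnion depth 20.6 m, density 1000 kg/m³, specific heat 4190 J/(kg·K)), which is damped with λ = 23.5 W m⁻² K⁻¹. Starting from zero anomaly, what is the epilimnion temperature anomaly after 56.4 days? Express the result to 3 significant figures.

3.16 K

Areal heat capacity C = ρ c_p D = 1000 × 4190 × 20.6 = 8.63×10^7 J/(m²·K).
τ = C / λ = 8.63×10^7 / 23.5 = 3.67×10^6 s.
Equilibrium anomaly ΔT_eq = F / λ = 101 / 23.5 = 4.30 K.
t = 56.4 days = 4.87×10^6 s, so t/τ = 1.33.
ΔT(t) = ΔT_eq (1 − e^(−t/τ)) = 4.30 × (1 − e^−1.33) = 3.16 K.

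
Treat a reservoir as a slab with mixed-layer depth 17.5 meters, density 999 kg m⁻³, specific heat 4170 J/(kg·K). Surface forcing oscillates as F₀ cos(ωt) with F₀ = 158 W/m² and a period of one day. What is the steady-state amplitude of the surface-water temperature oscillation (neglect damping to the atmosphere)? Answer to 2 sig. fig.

0.030 K

Areal heat capacity C = ρ c_p D = 999 × 4170 × 17.5 = 7.29×10^7 J m⁻² K⁻¹.
Angular frequency ω = 2π / T = 2π / 86400 s = 7.27×10^-5 s⁻¹.
Cω = 7.29×10^7 × 7.27×10^-5 = 5300 W/(m²·K).
Amplitude A = F₀ / (Cω) = 158 / 5300 = 0.0298 K.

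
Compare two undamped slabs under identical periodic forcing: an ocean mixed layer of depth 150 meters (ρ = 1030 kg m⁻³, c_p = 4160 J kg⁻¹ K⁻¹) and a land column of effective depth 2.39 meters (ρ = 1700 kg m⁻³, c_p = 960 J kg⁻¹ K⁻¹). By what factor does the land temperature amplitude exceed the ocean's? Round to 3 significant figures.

C_ocean = 1030 × 4160 × 150 = 6.43×10^8 J/(m²·K).
C_land = 1700 × 960 × 2.39 = 3.90×10^6 J/(m²·K).
Undamped amplitude ∝ 1/C, so A_land/A_ocean = C_ocean/C_land = 165.

165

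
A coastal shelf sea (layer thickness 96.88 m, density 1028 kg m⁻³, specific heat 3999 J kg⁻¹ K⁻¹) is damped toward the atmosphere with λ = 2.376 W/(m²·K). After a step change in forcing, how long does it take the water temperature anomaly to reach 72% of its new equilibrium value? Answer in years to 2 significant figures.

Areal heat capacity C = ρ c_p D = 1028 × 3999 × 96.88 = 3.98×10^8 J/(m^2 K).
τ = C / λ = 3.98×10^8 / 2.376 = 1.68×10^8 s.
Fraction reached: 1 − e^(−t/τ) = 0.72 ⇒ t = −τ ln(1 − 0.72) = τ × 1.27.
t = 2.13×10^8 s = 6.76 years.

6.8 years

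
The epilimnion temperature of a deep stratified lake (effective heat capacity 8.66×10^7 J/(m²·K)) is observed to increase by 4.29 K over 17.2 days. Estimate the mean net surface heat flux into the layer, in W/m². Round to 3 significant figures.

250

Areal heat capacity C = 8.66×10^7 J/(m²·K) (given).
Required heat per unit area: Q = C ΔT = 8.66×10^7 × 4.29 = 3.72×10^8 J/m².
Flux F = Q / Δt = 3.72×10^8 / 1.49×10^6 s = 250 W/m².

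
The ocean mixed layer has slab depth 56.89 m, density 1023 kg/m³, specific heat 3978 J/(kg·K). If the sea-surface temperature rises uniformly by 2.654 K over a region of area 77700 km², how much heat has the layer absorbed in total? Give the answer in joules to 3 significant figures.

Areal heat capacity C = ρ c_p D = 1023 × 3978 × 56.89 = 2.32×10^8 J/(m²·K).
Heat per unit area: q = C ΔT = 2.32×10^8 × 2.654 = 6.14×10^8 J/m².
Total heat: Q = q × A = 6.14×10^8 × (77700 × 10⁶ m²) = 4.77×10^19 J.

4.77×10^19 J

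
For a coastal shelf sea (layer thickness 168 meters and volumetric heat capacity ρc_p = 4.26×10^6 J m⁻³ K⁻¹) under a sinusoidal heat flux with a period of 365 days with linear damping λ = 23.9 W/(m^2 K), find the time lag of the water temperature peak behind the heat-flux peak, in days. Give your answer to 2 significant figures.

Areal heat capacity C = ρc_p × D = 4.26×10^6 × 168 = 7.16×10^8 J m⁻² K⁻¹.
ω = 2π / 3.15×10^7 s = 1.99×10^-7 s⁻¹.
Phase lag φ = arctan(Cω/λ) = arctan(143/23.9) = 1.40 rad.
Time lag = φ / ω = 1.40 / 1.99×10^-7 = 7.05×10^6 s = 81.6 days.

82 days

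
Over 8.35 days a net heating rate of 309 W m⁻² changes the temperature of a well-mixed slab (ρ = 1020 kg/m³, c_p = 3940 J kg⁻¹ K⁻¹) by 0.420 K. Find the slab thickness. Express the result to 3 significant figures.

132 m

Heat input Q = F Δt = 309 × 7.21×10^5 s = 2.23×10^8 J/m².
Required areal heat capacity C = Q / ΔT = 5.31×10^8 J/(m²·K).
Depth D = C / (ρ c_p) = 5.31×10^8 / (1020 × 3940) = 132 m.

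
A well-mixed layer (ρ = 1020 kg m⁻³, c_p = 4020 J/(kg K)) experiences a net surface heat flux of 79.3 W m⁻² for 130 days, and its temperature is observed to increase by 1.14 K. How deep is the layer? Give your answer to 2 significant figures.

Heat input Q = F Δt = 79.3 × 1.12×10^7 s = 8.91×10^8 J/m².
Required areal heat capacity C = Q / ΔT = 7.81×10^8 J/(m²·K).
Depth D = C / (ρ c_p) = 7.81×10^8 / (1020 × 4020) = 191 m.

190 m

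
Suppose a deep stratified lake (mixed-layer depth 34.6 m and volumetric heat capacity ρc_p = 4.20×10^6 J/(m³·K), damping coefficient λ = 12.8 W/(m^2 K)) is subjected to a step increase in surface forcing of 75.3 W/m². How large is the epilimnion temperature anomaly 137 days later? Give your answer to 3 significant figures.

3.81 K

Areal heat capacity C = ρc_p × D = 4.20×10^6 × 34.6 = 1.45×10^8 J m⁻² K⁻¹.
τ = C / λ = 1.45×10^8 / 12.8 = 1.14×10^7 s.
Equilibrium anomaly ΔT_eq = F / λ = 75.3 / 12.8 = 5.88 K.
t = 137 days = 1.18×10^7 s, so t/τ = 1.04.
ΔT(t) = ΔT_eq (1 − e^(−t/τ)) = 5.88 × (1 − e^−1.04) = 3.81 K.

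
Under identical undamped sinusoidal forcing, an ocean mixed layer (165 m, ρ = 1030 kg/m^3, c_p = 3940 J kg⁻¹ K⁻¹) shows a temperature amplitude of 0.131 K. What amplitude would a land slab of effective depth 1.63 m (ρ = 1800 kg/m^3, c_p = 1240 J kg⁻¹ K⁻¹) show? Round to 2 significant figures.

C_ocean = 6.70×10^8 J/(m²·K); C_land = 3.64×10^6 J/(m²·K).
A ∝ 1/C ⇒ A_land = A_ocean × C_ocean/C_land = 0.131 × 184 = 24.1 K.

24 K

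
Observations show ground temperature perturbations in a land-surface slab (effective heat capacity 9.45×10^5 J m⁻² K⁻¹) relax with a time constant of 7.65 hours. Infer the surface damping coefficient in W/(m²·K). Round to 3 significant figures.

Areal heat capacity C = 9.45×10^5 J m⁻² K⁻¹ (given).
τ = 7.65 hours = 27500 s.
λ = C / τ = 9.45×10^5 / 27500 = 34.3 W/(m²·K).

34.3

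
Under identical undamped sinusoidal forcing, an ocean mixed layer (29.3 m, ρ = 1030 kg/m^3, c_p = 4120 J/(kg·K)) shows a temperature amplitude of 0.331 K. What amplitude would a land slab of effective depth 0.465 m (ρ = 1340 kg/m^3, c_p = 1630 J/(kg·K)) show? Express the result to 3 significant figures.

C_ocean = 1.24×10^8 J/(m²·K); C_land = 1.02×10^6 J/(m²·K).
A ∝ 1/C ⇒ A_land = A_ocean × C_ocean/C_land = 0.331 × 122 = 40.5 K.

40.5 K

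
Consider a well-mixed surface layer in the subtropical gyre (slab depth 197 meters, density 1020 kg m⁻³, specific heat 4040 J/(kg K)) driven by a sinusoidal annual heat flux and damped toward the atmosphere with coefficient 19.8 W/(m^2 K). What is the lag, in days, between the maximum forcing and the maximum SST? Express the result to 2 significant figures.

84 days

Areal heat capacity C = ρ c_p D = 1020 × 4040 × 197 = 8.12×10^8 J/(m^2 K).
ω = 2π / 3.15×10^7 s = 1.99×10^-7 s⁻¹.
Phase lag φ = arctan(Cω/λ) = arctan(162/19.8) = 1.45 rad.
Time lag = φ / ω = 1.45 / 1.99×10^-7 = 7.27×10^6 s = 84.2 days.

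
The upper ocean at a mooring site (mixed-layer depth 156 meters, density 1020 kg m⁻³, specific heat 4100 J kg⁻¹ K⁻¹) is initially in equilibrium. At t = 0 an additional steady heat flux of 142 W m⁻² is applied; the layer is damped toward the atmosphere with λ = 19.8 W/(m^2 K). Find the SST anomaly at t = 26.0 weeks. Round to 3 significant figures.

2.72 K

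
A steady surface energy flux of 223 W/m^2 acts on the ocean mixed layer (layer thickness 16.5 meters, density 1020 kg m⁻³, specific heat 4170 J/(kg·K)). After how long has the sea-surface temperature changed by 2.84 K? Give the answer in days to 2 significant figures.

Areal heat capacity C = ρ c_p D = 1020 × 4170 × 16.5 = 7.02×10^7 J m⁻² K⁻¹.
Time required: Δt = C ΔT / F = 7.02×10^7 × 2.84 / 223 = 8.94×10^5 s.
In days: 8.94×10^5 s / (86400 s/day) = 10.3 days.

10 days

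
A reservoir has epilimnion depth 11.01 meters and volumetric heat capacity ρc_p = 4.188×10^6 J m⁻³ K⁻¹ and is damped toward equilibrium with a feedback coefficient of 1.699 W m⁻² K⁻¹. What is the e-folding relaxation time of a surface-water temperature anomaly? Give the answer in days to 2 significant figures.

310 days

Areal heat capacity C = ρc_p × D = 4.188×10^6 × 11.01 = 4.61×10^7 J m⁻² K⁻¹.
Relaxation time τ = C / λ = 4.61×10^7 / 1.699 = 2.71×10^7 s.
In days: 2.71×10^7 s / (86400 s/day) = 314 days.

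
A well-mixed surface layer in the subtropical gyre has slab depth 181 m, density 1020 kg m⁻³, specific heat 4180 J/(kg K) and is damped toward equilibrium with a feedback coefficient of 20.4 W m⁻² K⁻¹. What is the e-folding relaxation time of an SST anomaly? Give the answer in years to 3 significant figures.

1.20 years

Areal heat capacity C = ρ c_p D = 1020 × 4180 × 181 = 7.72×10^8 J/(m^2 K).
Relaxation time τ = C / λ = 7.72×10^8 / 20.4 = 3.78×10^7 s.
In years: 3.78×10^7 s / (3.156×10^7 s/year) = 1.20 years.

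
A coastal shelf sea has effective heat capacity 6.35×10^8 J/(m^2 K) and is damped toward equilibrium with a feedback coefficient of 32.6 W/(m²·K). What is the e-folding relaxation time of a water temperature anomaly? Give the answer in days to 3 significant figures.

225 days

Areal heat capacity C = 6.35×10^8 J/(m^2 K) (given).
Relaxation time τ = C / λ = 6.35×10^8 / 32.6 = 1.95×10^7 s.
In days: 1.95×10^7 s / (86400 s/day) = 225 days.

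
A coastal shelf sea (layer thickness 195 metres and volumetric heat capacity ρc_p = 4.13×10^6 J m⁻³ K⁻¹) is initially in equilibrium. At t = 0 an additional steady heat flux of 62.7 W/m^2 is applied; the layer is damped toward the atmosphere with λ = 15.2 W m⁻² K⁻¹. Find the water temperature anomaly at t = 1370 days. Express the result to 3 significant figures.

Areal heat capacity C = ρc_p × D = 4.13×10^6 × 195 = 8.05×10^8 J m⁻² K⁻¹.
τ = C / λ = 8.05×10^8 / 15.2 = 5.30×10^7 s.
Equilibrium anomaly ΔT_eq = F / λ = 62.7 / 15.2 = 4.12 K.
t = 1370 days = 1.18×10^8 s, so t/τ = 2.23.
ΔT(t) = ΔT_eq (1 − e^(−t/τ)) = 4.12 × (1 − e^−2.23) = 3.68 K.

3.68 K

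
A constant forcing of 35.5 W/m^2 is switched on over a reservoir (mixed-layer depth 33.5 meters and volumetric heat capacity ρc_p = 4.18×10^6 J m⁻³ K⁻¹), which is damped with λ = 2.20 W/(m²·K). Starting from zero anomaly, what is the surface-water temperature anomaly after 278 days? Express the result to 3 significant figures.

Areal heat capacity C = ρc_p × D = 4.18×10^6 × 33.5 = 1.40×10^8 J m⁻² K⁻¹.
τ = C / λ = 1.40×10^8 / 2.20 = 6.36×10^7 s.
Equilibrium anomaly ΔT_eq = F / λ = 35.5 / 2.20 = 16.1 K.
t = 278 days = 2.40×10^7 s, so t/τ = 0.377.
ΔT(t) = ΔT_eq (1 − e^(−t/τ)) = 16.1 × (1 − e^−0.377) = 5.07 K.

5.07 K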